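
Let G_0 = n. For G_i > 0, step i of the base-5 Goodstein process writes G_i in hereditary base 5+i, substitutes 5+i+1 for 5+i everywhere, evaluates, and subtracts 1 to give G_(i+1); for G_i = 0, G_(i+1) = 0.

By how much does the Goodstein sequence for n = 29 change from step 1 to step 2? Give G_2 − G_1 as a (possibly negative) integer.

base 5: 29 = 5^2 + 4; at 6: 6^2 + 4 = 40; next = 39
base 6: 39 = 6^2 + 3; at 7: 7^2 + 3 = 52; next = 51

12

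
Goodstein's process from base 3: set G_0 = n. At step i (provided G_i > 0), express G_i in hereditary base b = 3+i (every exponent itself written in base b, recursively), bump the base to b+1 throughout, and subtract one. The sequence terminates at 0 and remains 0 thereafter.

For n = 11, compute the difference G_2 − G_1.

G_0 = 11. HB_3(11) = 3^2 + 2. Bump = 18. G_1 = 17.
G_1 = 17. HB_4(17) = 4^2 + 1. Bump = 26. G_2 = 25.

8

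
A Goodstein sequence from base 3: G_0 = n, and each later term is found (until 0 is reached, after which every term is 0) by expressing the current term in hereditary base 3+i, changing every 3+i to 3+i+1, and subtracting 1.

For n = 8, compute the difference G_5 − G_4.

0

[0] 8 ≡ 2·3 + 2 (base 3). Lift 4: 10. −1: 9.
[1] 9 ≡ 2·4 + 1 (base 4). Lift 5: 11. −1: 10.
[2] 10 ≡ 2·5 (base 5). Lift 6: 12. −1: 11.
[3] 11 ≡ 6 + 5 (base 6). Lift 7: 12. −1: 11.
[4] 11 ≡ 7 + 4 (base 7). Lift 8: 12. −1: 11.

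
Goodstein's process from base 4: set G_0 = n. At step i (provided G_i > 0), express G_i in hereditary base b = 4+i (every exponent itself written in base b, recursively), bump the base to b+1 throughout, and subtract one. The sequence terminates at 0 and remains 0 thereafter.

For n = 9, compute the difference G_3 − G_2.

[0] 9 ≡ 2·4 + 1 (base 4). Lift 5: 11. −1: 10.
[1] 10 ≡ 2·5 (base 5). Lift 6: 12. −1: 11.
[2] 11 ≡ 6 + 5 (base 6). Lift 7: 12. −1: 11.

0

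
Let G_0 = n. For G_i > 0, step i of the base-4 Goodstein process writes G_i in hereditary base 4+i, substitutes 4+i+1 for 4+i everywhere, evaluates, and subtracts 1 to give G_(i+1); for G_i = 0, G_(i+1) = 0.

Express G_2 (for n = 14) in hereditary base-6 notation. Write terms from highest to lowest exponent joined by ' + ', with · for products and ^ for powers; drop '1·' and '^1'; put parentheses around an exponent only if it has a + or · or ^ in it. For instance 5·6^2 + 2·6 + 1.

3·6

G_0 = 14. HB_4(14) = 3·4 + 2. Bump = 17. G_1 = 16.
G_1 = 16. HB_5(16) = 3·5 + 1. Bump = 19. G_2 = 18.
G_2 = 18. HB_6(18) = 3·6. Bump = 21. G_3 = 20.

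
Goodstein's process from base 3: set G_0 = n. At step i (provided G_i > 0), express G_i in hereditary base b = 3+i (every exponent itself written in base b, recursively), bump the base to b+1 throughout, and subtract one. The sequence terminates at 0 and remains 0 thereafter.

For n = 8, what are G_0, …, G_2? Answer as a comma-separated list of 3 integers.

8, 9, 10

(0) 8|_3 = 2·3 + 2 ↦ 2·4 + 2|_4 = 10 ⇒ 9
(1) 9|_4 = 2·4 + 1 ↦ 2·5 + 1|_5 = 11 ⇒ 10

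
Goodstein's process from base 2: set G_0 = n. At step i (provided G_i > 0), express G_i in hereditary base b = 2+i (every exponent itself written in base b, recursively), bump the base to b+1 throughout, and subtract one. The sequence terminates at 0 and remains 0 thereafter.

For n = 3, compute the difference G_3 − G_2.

3 —HB2→ 2 + 1 —bump→ 3 + 1 = 4 —(−1)→ 3
3 —HB3→ 3 —bump→ 4 = 4 —(−1)→ 3
3 —HB4→ 3 —bump→ 3 = 3 —(−1)→ 2

-1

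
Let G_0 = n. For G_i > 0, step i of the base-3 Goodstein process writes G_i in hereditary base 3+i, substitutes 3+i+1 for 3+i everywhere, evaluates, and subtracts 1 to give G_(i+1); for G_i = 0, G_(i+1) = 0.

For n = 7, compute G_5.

G_0=7  [base 3] 2·3 + 1  →[3↦4]→  2·4 + 1 = 9  −1 ⇒ G_1=8
G_1=8  [base 4] 2·4  →[4↦5]→  2·5 = 10  −1 ⇒ G_2=9
G_2=9  [base 5] 5 + 4  →[5↦6]→  6 + 4 = 10  −1 ⇒ G_3=9
G_3=9  [base 6] 6 + 3  →[6↦7]→  7 + 3 = 10  −1 ⇒ G_4=9
G_4=9  [base 7] 7 + 2  →[7↦8]→  8 + 2 = 10  −1 ⇒ G_5=9
G_5=9  [base 8] 8 + 1  →[8↦9]→  9 + 1 = 10  −1 ⇒ G_6=9

9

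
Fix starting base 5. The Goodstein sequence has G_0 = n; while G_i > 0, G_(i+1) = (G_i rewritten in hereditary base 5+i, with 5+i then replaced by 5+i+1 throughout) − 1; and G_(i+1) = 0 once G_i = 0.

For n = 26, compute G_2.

48

i=0: 26 = 5^2 + 1 (b=5); 5→6: 6^2 + 1 = 37; 37−1 = 36
i=1: 36 = 6^2 (b=6); 6→7: 7^2 = 49; 49−1 = 48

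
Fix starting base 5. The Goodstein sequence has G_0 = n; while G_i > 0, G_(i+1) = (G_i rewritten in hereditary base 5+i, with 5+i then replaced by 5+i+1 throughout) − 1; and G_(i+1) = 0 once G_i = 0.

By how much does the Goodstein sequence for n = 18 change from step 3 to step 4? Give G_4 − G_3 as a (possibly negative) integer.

2

(0) 18|_5 = 3·5 + 3 ↦ 3·6 + 3|_6 = 21 ⇒ 20
(1) 20|_6 = 3·6 + 2 ↦ 3·7 + 2|_7 = 23 ⇒ 22
(2) 22|_7 = 3·7 + 1 ↦ 3·8 + 1|_8 = 25 ⇒ 24
(3) 24|_8 = 3·8 ↦ 3·9|_9 = 27 ⇒ 26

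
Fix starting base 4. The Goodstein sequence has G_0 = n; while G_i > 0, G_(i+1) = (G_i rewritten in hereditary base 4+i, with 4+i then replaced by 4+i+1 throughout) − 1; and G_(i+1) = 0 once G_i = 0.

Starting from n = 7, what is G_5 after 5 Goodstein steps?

6

7 —HB4→ 4 + 3 —bump→ 5 + 3 = 8 —(−1)→ 7
7 —HB5→ 5 + 2 —bump→ 6 + 2 = 8 —(−1)→ 7
7 —HB6→ 6 + 1 —bump→ 7 + 1 = 8 —(−1)→ 7
7 —HB7→ 7 —bump→ 8 = 8 —(−1)→ 7
7 —HB8→ 7 —bump→ 7 = 7 —(−1)→ 6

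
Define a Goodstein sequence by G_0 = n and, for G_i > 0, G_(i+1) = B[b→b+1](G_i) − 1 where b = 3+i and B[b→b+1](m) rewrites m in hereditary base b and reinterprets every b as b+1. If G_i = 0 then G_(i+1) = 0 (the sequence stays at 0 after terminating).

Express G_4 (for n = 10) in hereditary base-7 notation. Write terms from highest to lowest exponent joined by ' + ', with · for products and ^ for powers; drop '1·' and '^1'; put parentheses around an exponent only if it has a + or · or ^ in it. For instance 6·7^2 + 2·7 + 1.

4·7 + 2

(0) 10|_3 = 3^2 + 1 ↦ 4^2 + 1|_4 = 17 ⇒ 16
(1) 16|_4 = 4^2 ↦ 5^2|_5 = 25 ⇒ 24
(2) 24|_5 = 4·5 + 4 ↦ 4·6 + 4|_6 = 28 ⇒ 27
(3) 27|_6 = 4·6 + 3 ↦ 4·7 + 3|_7 = 31 ⇒ 30
(4) 30|_7 = 4·7 + 2 ↦ 4·8 + 2|_8 = 34 ⇒ 33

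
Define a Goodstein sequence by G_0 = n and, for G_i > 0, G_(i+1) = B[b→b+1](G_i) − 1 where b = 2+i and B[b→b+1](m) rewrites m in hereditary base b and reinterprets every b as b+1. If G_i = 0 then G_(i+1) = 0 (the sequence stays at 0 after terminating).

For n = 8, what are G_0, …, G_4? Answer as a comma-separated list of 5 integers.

8, 80, 553, 6310, 93395

i=0: 8 = 2^(2 + 1) (b=2); 2→3: 3^(3 + 1) = 81; 81−1 = 80
i=1: 80 = 2·3^3 + 2·3^2 + 2·3 + 2 (b=3); 3→4: 2·4^4 + 2·4^2 + 2·4 + 2 = 554; 554−1 = 553
i=2: 553 = 2·4^4 + 2·4^2 + 2·4 + 1 (b=4); 4→5: 2·5^5 + 2·5^2 + 2·5 + 1 = 6311; 6311−1 = 6310
i=3: 6310 = 2·5^5 + 2·5^2 + 2·5 (b=5); 5→6: 2·6^6 + 2·6^2 + 2·6 = 93396; 93396−1 = 93395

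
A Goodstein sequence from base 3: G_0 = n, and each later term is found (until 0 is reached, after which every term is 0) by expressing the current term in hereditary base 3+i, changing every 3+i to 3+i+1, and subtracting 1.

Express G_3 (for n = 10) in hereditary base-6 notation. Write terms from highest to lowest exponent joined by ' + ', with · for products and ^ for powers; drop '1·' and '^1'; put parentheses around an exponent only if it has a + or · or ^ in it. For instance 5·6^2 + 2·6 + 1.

[0] 10 ≡ 3^2 + 1 (base 3). Lift 4: 17. −1: 16.
[1] 16 ≡ 4^2 (base 4). Lift 5: 25. −1: 24.
[2] 24 ≡ 4·5 + 4 (base 5). Lift 6: 28. −1: 27.
[3] 27 ≡ 4·6 + 3 (base 6). Lift 7: 31. −1: 30.

4·6 + 3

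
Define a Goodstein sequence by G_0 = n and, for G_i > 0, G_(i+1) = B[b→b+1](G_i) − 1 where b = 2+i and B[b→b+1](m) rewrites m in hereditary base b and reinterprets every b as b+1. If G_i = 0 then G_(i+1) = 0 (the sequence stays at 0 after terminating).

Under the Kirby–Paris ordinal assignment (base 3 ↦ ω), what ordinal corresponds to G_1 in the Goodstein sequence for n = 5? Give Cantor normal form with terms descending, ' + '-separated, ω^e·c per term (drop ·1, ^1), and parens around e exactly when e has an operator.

ω^ω

G_0 = 5. HB_2(5) = 2^2 + 1. Bump = 28. G_1 = 27.
G_1 = 27. HB_3(27) = 3^3. Bump = 256. G_2 = 255.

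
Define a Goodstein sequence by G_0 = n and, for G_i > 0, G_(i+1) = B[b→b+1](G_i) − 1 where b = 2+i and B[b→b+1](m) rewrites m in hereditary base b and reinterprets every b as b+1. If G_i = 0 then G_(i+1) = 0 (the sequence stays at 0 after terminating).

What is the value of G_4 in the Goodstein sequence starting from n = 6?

step 0: 6 = 2^2 + 2; sub 3 for 2: 3^3 + 3; = 30; G_1 = 30−1 = 29
step 1: 29 = 3^3 + 2; sub 4 for 3: 4^4 + 2; = 258; G_2 = 258−1 = 257
step 2: 257 = 4^4 + 1; sub 5 for 4: 5^5 + 1; = 3126; G_3 = 3126−1 = 3125
step 3: 3125 = 5^5; sub 6 for 5: 6^6; = 46656; G_4 = 46656−1 = 46655
step 4: 46655 = 5·6^5 + 5·6^4 + 5·6^3 + 5·6^2 + 5·6 + 5; sub 7 for 6: 5·7^5 + 5·7^4 + 5·7^3 + 5·7^2 + 5·7 + 5; = 98040; G_5 = 98040−1 = 98039

46655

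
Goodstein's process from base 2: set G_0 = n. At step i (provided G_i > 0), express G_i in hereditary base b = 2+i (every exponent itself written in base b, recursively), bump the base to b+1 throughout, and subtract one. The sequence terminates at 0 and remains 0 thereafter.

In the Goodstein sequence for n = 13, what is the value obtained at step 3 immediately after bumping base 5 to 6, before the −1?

[0] 13 ≡ 2^(2 + 1) + 2^2 + 1 (base 2). Lift 3: 109. −1: 108.
[1] 108 ≡ 3^(3 + 1) + 3^3 (base 3). Lift 4: 1280. −1: 1279.
[2] 1279 ≡ 4^(4 + 1) + 3·4^3 + 3·4^2 + 3·4 + 3 (base 4). Lift 5: 16093. −1: 16092.
[3] 16092 ≡ 5^(5 + 1) + 3·5^3 + 3·5^2 + 3·5 + 2 (base 5). Lift 6: 280712. −1: 280711.

280712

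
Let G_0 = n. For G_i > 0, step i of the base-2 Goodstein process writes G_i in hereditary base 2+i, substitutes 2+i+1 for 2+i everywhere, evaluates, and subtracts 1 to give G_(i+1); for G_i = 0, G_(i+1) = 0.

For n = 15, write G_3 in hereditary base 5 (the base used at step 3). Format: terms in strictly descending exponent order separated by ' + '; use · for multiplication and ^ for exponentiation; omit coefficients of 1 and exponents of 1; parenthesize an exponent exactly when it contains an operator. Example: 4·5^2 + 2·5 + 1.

5^(5 + 1) + 5^5 + 2

(0) 15|_2 = 2^(2 + 1) + 2^2 + 2 + 1 ↦ 3^(3 + 1) + 3^3 + 3 + 1|_3 = 112 ⇒ 111
(1) 111|_3 = 3^(3 + 1) + 3^3 + 3 ↦ 4^(4 + 1) + 4^4 + 4|_4 = 1284 ⇒ 1283
(2) 1283|_4 = 4^(4 + 1) + 4^4 + 3 ↦ 5^(5 + 1) + 5^5 + 3|_5 = 18753 ⇒ 18752
(3) 18752|_5 = 5^(5 + 1) + 5^5 + 2 ↦ 6^(6 + 1) + 6^6 + 2|_6 = 326594 ⇒ 326593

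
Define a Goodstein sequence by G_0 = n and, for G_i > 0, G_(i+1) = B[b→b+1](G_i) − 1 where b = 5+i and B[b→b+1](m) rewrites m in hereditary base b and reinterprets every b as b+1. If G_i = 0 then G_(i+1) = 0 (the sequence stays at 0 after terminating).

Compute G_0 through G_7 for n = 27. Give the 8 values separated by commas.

base 5: 27 = 5^2 + 2; at 6: 6^2 + 2 = 38; next = 37
base 6: 37 = 6^2 + 1; at 7: 7^2 + 1 = 50; next = 49
base 7: 49 = 7^2; at 8: 8^2 = 64; next = 63
base 8: 63 = 7·8 + 7; at 9: 7·9 + 7 = 70; next = 69
base 9: 69 = 7·9 + 6; at 10: 7·10 + 6 = 76; next = 75
base 10: 75 = 7·10 + 5; at 11: 7·11 + 5 = 82; next = 81
base 11: 81 = 7·11 + 4; at 12: 7·12 + 4 = 88; next = 87

27, 37, 49, 63, 69, 75, 81, 87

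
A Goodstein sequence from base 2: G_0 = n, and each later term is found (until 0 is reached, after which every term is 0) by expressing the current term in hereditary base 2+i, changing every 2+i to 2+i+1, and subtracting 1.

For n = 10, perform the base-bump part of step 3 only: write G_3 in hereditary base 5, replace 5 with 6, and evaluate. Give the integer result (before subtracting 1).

279936

step 0: 10 = 2^(2 + 1) + 2; sub 3 for 2: 3^(3 + 1) + 3; = 84; G_1 = 84−1 = 83
step 1: 83 = 3^(3 + 1) + 2; sub 4 for 3: 4^(4 + 1) + 2; = 1026; G_2 = 1026−1 = 1025
step 2: 1025 = 4^(4 + 1) + 1; sub 5 for 4: 5^(5 + 1) + 1; = 15626; G_3 = 15626−1 = 15625
step 3: 15625 = 5^(5 + 1); sub 6 for 5: 6^(6 + 1); = 279936; G_4 = 279936−1 = 279935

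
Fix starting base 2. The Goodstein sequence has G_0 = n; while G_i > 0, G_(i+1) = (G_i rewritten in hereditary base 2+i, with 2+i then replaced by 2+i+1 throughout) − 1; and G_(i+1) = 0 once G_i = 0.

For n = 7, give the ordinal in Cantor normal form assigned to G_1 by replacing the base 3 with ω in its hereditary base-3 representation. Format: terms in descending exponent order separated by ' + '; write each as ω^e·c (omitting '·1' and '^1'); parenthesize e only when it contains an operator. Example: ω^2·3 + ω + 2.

7 —HB2→ 2^2 + 2 + 1 —bump→ 3^3 + 3 + 1 = 31 —(−1)→ 30
30 —HB3→ 3^3 + 3 —bump→ 4^4 + 4 = 260 —(−1)→ 259

ω^ω + ω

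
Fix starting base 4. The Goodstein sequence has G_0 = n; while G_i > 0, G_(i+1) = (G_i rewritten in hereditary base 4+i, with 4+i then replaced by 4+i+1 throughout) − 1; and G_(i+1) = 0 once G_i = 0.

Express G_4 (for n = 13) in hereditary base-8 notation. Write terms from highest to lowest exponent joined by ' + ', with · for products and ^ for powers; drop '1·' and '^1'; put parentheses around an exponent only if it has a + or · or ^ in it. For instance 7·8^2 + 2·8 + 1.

(0) 13|_4 = 3·4 + 1 ↦ 3·5 + 1|_5 = 16 ⇒ 15
(1) 15|_5 = 3·5 ↦ 3·6|_6 = 18 ⇒ 17
(2) 17|_6 = 2·6 + 5 ↦ 2·7 + 5|_7 = 19 ⇒ 18
(3) 18|_7 = 2·7 + 4 ↦ 2·8 + 4|_8 = 20 ⇒ 19

2·8 + 3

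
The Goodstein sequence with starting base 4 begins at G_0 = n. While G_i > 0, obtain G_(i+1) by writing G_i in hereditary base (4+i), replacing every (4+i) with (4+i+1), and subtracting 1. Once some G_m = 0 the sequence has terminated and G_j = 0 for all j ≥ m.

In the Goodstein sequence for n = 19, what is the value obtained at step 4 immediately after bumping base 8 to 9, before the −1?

step 0: 19 = 4^2 + 3; sub 5 for 4: 5^2 + 3; = 28; G_1 = 28−1 = 27
step 1: 27 = 5^2 + 2; sub 6 for 5: 6^2 + 2; = 38; G_2 = 38−1 = 37
step 2: 37 = 6^2 + 1; sub 7 for 6: 7^2 + 1; = 50; G_3 = 50−1 = 49
step 3: 49 = 7^2; sub 8 for 7: 8^2; = 64; G_4 = 64−1 = 63
step 4: 63 = 7·8 + 7; sub 9 for 8: 7·9 + 7; = 70; G_5 = 70−1 = 69

70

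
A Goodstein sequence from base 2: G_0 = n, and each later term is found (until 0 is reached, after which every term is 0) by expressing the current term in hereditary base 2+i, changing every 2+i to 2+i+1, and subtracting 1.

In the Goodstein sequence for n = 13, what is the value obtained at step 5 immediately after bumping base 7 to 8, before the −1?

134219480

G_0=13  [base 2] 2^(2 + 1) + 2^2 + 1  →[2↦3]→  3^(3 + 1) + 3^3 + 1 = 109  −1 ⇒ G_1=108
G_1=108  [base 3] 3^(3 + 1) + 3^3  →[3↦4]→  4^(4 + 1) + 4^4 = 1280  −1 ⇒ G_2=1279
G_2=1279  [base 4] 4^(4 + 1) + 3·4^3 + 3·4^2 + 3·4 + 3  →[4↦5]→  5^(5 + 1) + 3·5^3 + 3·5^2 + 3·5 + 3 = 16093  −1 ⇒ G_3=16092
G_3=16092  [base 5] 5^(5 + 1) + 3·5^3 + 3·5^2 + 3·5 + 2  →[5↦6]→  6^(6 + 1) + 3·6^3 + 3·6^2 + 3·6 + 2 = 280712  −1 ⇒ G_4=280711
G_4=280711  [base 6] 6^(6 + 1) + 3·6^3 + 3·6^2 + 3·6 + 1  →[6↦7]→  7^(7 + 1) + 3·7^3 + 3·7^2 + 3·7 + 1 = 5765999  −1 ⇒ G_5=5765998
G_5=5765998  [base 7] 7^(7 + 1) + 3·7^3 + 3·7^2 + 3·7  →[7↦8]→  8^(8 + 1) + 3·8^3 + 3·8^2 + 3·8 = 134219480  −1 ⇒ G_6=134219479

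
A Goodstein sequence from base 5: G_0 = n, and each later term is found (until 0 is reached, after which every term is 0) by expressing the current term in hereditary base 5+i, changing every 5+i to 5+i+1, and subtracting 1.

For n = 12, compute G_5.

15

G_0=12  [base 5] 2·5 + 2  →[5↦6]→  2·6 + 2 = 14  −1 ⇒ G_1=13
G_1=13  [base 6] 2·6 + 1  →[6↦7]→  2·7 + 1 = 15  −1 ⇒ G_2=14
G_2=14  [base 7] 2·7  →[7↦8]→  2·8 = 16  −1 ⇒ G_3=15
G_3=15  [base 8] 8 + 7  →[8↦9]→  9 + 7 = 16  −1 ⇒ G_4=15
G_4=15  [base 9] 9 + 6  →[9↦10]→  10 + 6 = 16  −1 ⇒ G_5=15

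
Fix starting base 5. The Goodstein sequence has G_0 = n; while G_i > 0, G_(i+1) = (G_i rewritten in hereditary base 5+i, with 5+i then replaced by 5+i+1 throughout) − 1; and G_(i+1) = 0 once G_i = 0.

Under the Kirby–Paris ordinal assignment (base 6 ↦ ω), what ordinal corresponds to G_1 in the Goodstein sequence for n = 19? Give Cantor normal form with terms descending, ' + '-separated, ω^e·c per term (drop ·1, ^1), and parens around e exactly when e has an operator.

ω·3 + 3

[0] 19 ≡ 3·5 + 4 (base 5). Lift 6: 22. −1: 21.
[1] 21 ≡ 3·6 + 3 (base 6). Lift 7: 24. −1: 23.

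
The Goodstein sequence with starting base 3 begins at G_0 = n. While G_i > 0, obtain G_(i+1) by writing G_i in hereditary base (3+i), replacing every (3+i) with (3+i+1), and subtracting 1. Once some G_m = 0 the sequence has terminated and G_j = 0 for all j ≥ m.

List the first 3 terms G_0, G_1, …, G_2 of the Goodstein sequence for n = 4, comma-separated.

4, 4, 4

base 3: 4 = 3 + 1; at 4: 4 + 1 = 5; next = 4
base 4: 4 = 4; at 5: 5 = 5; next = 4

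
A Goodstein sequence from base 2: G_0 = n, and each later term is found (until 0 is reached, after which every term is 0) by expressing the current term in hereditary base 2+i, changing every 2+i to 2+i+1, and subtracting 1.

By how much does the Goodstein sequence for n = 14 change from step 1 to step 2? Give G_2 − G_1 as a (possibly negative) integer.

1171

G_0=14  [base 2] 2^(2 + 1) + 2^2 + 2  →[2↦3]→  3^(3 + 1) + 3^3 + 3 = 111  −1 ⇒ G_1=110
G_1=110  [base 3] 3^(3 + 1) + 3^3 + 2  →[3↦4]→  4^(4 + 1) + 4^4 + 2 = 1282  −1 ⇒ G_2=1281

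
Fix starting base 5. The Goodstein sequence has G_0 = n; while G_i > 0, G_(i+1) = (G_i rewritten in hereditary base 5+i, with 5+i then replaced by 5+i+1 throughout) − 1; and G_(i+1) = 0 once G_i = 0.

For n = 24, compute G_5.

39

i=0: 24 = 4·5 + 4 (b=5); 5→6: 4·6 + 4 = 28; 28−1 = 27
i=1: 27 = 4·6 + 3 (b=6); 6→7: 4·7 + 3 = 31; 31−1 = 30
i=2: 30 = 4·7 + 2 (b=7); 7→8: 4·8 + 2 = 34; 34−1 = 33
i=3: 33 = 4·8 + 1 (b=8); 8→9: 4·9 + 1 = 37; 37−1 = 36
i=4: 36 = 4·9 (b=9); 9→10: 4·10 = 40; 40−1 = 39
i=5: 39 = 3·10 + 9 (b=10); 10→11: 3·11 + 9 = 42; 42−1 = 41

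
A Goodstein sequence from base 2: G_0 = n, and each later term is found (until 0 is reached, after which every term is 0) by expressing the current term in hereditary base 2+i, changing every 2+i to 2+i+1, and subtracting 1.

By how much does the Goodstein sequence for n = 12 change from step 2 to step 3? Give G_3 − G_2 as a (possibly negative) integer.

14620

G_0=12  [base 2] 2^(2 + 1) + 2^2  →[2↦3]→  3^(3 + 1) + 3^3 = 108  −1 ⇒ G_1=107
G_1=107  [base 3] 3^(3 + 1) + 2·3^2 + 2·3 + 2  →[3↦4]→  4^(4 + 1) + 2·4^2 + 2·4 + 2 = 1066  −1 ⇒ G_2=1065
G_2=1065  [base 4] 4^(4 + 1) + 2·4^2 + 2·4 + 1  →[4↦5]→  5^(5 + 1) + 2·5^2 + 2·5 + 1 = 15686  −1 ⇒ G_3=15685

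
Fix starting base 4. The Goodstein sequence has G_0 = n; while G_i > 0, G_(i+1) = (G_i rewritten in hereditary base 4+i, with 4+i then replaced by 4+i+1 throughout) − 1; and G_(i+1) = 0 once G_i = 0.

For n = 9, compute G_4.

11

base 4: 9 = 2·4 + 1; at 5: 2·5 + 1 = 11; next = 10
base 5: 10 = 2·5; at 6: 2·6 = 12; next = 11
base 6: 11 = 6 + 5; at 7: 7 + 5 = 12; next = 11
base 7: 11 = 7 + 4; at 8: 8 + 4 = 12; next = 11
base 8: 11 = 8 + 3; at 9: 9 + 3 = 12; next = 11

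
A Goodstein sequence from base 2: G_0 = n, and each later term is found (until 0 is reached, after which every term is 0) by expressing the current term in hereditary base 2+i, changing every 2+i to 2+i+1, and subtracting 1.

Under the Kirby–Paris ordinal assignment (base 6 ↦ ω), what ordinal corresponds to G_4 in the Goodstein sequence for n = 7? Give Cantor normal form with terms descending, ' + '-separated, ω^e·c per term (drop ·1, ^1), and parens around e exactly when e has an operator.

ω^ω + 1

i=0: 7 = 2^2 + 2 + 1 (b=2); 2→3: 3^3 + 3 + 1 = 31; 31−1 = 30
i=1: 30 = 3^3 + 3 (b=3); 3→4: 4^4 + 4 = 260; 260−1 = 259
i=2: 259 = 4^4 + 3 (b=4); 4→5: 5^5 + 3 = 3128; 3128−1 = 3127
i=3: 3127 = 5^5 + 2 (b=5); 5→6: 6^6 + 2 = 46658; 46658−1 = 46657
i=4: 46657 = 6^6 + 1 (b=6); 6→7: 7^7 + 1 = 823544; 823544−1 = 823543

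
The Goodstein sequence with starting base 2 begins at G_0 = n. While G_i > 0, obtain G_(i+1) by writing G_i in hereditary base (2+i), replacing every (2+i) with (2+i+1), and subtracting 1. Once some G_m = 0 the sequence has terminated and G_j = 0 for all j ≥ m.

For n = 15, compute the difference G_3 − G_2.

17469

G_0 = 15. HB_2(15) = 2^(2 + 1) + 2^2 + 2 + 1. Bump = 112. G_1 = 111.
G_1 = 111. HB_3(111) = 3^(3 + 1) + 3^3 + 3. Bump = 1284. G_2 = 1283.
G_2 = 1283. HB_4(1283) = 4^(4 + 1) + 4^4 + 3. Bump = 18753. G_3 = 18752.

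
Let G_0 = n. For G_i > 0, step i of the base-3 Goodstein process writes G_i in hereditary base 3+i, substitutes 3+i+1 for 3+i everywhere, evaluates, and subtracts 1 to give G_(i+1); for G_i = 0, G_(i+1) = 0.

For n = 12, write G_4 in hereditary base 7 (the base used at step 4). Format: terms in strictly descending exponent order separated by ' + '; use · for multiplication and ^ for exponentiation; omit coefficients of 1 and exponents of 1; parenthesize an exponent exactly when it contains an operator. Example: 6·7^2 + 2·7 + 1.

base 3: 12 = 3^2 + 3; at 4: 4^2 + 4 = 20; next = 19
base 4: 19 = 4^2 + 3; at 5: 5^2 + 3 = 28; next = 27
base 5: 27 = 5^2 + 2; at 6: 6^2 + 2 = 38; next = 37
base 6: 37 = 6^2 + 1; at 7: 7^2 + 1 = 50; next = 49
base 7: 49 = 7^2; at 8: 8^2 = 64; next = 63

7^2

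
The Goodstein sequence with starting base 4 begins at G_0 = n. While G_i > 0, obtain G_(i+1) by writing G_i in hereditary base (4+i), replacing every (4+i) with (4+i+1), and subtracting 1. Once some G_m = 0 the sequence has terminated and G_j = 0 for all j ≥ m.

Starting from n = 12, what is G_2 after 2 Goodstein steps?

15

(0) 12|_4 = 3·4 ↦ 3·5|_5 = 15 ⇒ 14
(1) 14|_5 = 2·5 + 4 ↦ 2·6 + 4|_6 = 16 ⇒ 15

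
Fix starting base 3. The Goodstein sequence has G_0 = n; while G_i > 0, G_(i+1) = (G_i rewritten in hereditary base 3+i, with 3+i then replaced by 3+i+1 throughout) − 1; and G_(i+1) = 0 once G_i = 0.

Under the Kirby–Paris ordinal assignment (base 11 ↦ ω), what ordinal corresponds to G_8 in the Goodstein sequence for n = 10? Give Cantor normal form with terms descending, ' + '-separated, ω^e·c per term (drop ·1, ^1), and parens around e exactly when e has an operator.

base 3: 10 = 3^2 + 1; at 4: 4^2 + 1 = 17; next = 16
base 4: 16 = 4^2; at 5: 5^2 = 25; next = 24
base 5: 24 = 4·5 + 4; at 6: 4·6 + 4 = 28; next = 27
base 6: 27 = 4·6 + 3; at 7: 4·7 + 3 = 31; next = 30
base 7: 30 = 4·7 + 2; at 8: 4·8 + 2 = 34; next = 33
base 8: 33 = 4·8 + 1; at 9: 4·9 + 1 = 37; next = 36
base 9: 36 = 4·9; at 10: 4·10 = 40; next = 39
base 10: 39 = 3·10 + 9; at 11: 3·11 + 9 = 42; next = 41

ω·3 + 8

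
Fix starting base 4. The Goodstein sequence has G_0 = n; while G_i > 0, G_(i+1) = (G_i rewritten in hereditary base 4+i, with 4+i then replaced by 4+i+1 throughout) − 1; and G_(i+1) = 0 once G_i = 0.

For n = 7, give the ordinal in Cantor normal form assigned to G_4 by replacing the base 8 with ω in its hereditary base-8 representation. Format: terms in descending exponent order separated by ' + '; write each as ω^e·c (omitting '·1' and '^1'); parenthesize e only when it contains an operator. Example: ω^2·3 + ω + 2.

7

(0) 7|_4 = 4 + 3 ↦ 5 + 3|_5 = 8 ⇒ 7
(1) 7|_5 = 5 + 2 ↦ 6 + 2|_6 = 8 ⇒ 7
(2) 7|_6 = 6 + 1 ↦ 7 + 1|_7 = 8 ⇒ 7
(3) 7|_7 = 7 ↦ 8|_8 = 8 ⇒ 7
(4) 7|_8 = 7 ↦ 7|_9 = 7 ⇒ 6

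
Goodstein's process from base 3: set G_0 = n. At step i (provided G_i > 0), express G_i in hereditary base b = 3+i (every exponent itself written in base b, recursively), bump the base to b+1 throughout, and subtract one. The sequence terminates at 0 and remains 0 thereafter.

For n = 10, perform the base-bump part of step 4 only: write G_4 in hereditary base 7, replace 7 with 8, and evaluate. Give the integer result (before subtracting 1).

G_0 = 10. HB_3(10) = 3^2 + 1. Bump = 17. G_1 = 16.
G_1 = 16. HB_4(16) = 4^2. Bump = 25. G_2 = 24.
G_2 = 24. HB_5(24) = 4·5 + 4. Bump = 28. G_3 = 27.
G_3 = 27. HB_6(27) = 4·6 + 3. Bump = 31. G_4 = 30.
G_4 = 30. HB_7(30) = 4·7 + 2. Bump = 34. G_5 = 33.

34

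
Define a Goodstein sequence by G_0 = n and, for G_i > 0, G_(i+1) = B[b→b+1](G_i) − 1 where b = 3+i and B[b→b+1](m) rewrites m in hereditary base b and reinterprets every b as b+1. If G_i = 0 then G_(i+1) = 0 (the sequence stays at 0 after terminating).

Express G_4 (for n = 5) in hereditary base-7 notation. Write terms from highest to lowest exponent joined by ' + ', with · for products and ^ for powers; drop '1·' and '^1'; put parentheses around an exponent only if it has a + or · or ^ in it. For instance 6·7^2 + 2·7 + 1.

4

G_0=5  [base 3] 3 + 2  →[3↦4]→  4 + 2 = 6  −1 ⇒ G_1=5
G_1=5  [base 4] 4 + 1  →[4↦5]→  5 + 1 = 6  −1 ⇒ G_2=5
G_2=5  [base 5] 5  →[5↦6]→  6 = 6  −1 ⇒ G_3=5
G_3=5  [base 6] 5  →[6↦7]→  5 = 5  −1 ⇒ G_4=4
G_4=4  [base 7] 4  →[7↦8]→  4 = 4  −1 ⇒ G_5=3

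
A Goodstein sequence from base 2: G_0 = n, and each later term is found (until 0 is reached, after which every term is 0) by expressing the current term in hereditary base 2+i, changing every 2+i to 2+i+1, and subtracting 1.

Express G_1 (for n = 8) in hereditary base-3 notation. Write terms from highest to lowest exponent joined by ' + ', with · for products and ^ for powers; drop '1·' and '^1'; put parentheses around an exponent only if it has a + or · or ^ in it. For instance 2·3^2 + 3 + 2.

step 0: 8 = 2^(2 + 1); sub 3 for 2: 3^(3 + 1); = 81; G_1 = 81−1 = 80
step 1: 80 = 2·3^3 + 2·3^2 + 2·3 + 2; sub 4 for 3: 2·4^4 + 2·4^2 + 2·4 + 2; = 554; G_2 = 554−1 = 553

2·3^3 + 2·3^2 + 2·3 + 2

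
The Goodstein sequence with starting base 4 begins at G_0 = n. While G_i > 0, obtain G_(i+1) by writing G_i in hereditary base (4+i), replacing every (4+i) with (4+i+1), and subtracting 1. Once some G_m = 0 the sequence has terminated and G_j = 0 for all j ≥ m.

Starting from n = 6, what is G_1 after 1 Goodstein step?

6

step 0: 6 = 4 + 2; sub 5 for 4: 5 + 2; = 7; G_1 = 7−1 = 6
step 1: 6 = 5 + 1; sub 6 for 5: 6 + 1; = 7; G_2 = 7−1 = 6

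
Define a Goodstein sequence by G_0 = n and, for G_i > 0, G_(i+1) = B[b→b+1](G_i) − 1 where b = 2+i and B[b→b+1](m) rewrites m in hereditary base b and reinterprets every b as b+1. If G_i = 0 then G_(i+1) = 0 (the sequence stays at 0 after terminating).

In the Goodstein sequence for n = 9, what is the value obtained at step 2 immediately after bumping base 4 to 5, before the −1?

[0] 9 ≡ 2^(2 + 1) + 1 (base 2). Lift 3: 82. −1: 81.
[1] 81 ≡ 3^(3 + 1) (base 3). Lift 4: 1024. −1: 1023.
[2] 1023 ≡ 3·4^4 + 3·4^3 + 3·4^2 + 3·4 + 3 (base 4). Lift 5: 9843. −1: 9842.

9843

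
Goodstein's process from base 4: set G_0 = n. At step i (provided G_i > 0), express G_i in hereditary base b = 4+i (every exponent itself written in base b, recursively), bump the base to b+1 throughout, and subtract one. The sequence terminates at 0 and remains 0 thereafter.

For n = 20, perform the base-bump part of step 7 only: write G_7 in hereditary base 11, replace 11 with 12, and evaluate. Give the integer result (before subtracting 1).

base 4: 20 = 4^2 + 4; at 5: 5^2 + 5 = 30; next = 29
base 5: 29 = 5^2 + 4; at 6: 6^2 + 4 = 40; next = 39
base 6: 39 = 6^2 + 3; at 7: 7^2 + 3 = 52; next = 51
base 7: 51 = 7^2 + 2; at 8: 8^2 + 2 = 66; next = 65
base 8: 65 = 8^2 + 1; at 9: 9^2 + 1 = 82; next = 81
base 9: 81 = 9^2; at 10: 10^2 = 100; next = 99
base 10: 99 = 9·10 + 9; at 11: 9·11 + 9 = 108; next = 107
base 11: 107 = 9·11 + 8; at 12: 9·12 + 8 = 116; next = 115

116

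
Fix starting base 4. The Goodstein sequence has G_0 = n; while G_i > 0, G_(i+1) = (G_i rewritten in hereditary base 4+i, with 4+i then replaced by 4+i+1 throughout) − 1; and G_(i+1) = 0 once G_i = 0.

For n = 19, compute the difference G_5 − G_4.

6

base 4: 19 = 4^2 + 3; at 5: 5^2 + 3 = 28; next = 27
base 5: 27 = 5^2 + 2; at 6: 6^2 + 2 = 38; next = 37
base 6: 37 = 6^2 + 1; at 7: 7^2 + 1 = 50; next = 49
base 7: 49 = 7^2; at 8: 8^2 = 64; next = 63
base 8: 63 = 7·8 + 7; at 9: 7·9 + 7 = 70; next = 69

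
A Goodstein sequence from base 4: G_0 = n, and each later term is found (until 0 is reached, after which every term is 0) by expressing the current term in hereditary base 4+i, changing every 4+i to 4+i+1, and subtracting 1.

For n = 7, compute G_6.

5

G_0=7  [base 4] 4 + 3  →[4↦5]→  5 + 3 = 8  −1 ⇒ G_1=7
G_1=7  [base 5] 5 + 2  →[5↦6]→  6 + 2 = 8  −1 ⇒ G_2=7
G_2=7  [base 6] 6 + 1  →[6↦7]→  7 + 1 = 8  −1 ⇒ G_3=7
G_3=7  [base 7] 7  →[7↦8]→  8 = 8  −1 ⇒ G_4=7
G_4=7  [base 8] 7  →[8↦9]→  7 = 7  −1 ⇒ G_5=6
G_5=6  [base 9] 6  →[9↦10]→  6 = 6  −1 ⇒ G_6=5
G_6=5  [base 10] 5  →[10↦11]→  5 = 5  −1 ⇒ G_7=4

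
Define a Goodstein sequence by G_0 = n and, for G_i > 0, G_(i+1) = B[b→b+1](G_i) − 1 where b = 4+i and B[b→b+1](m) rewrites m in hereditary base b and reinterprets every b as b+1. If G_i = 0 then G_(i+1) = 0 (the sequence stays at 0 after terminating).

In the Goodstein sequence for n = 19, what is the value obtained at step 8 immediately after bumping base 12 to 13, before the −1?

94

i=0: 19 = 4^2 + 3 (b=4); 4→5: 5^2 + 3 = 28; 28−1 = 27
i=1: 27 = 5^2 + 2 (b=5); 5→6: 6^2 + 2 = 38; 38−1 = 37
i=2: 37 = 6^2 + 1 (b=6); 6→7: 7^2 + 1 = 50; 50−1 = 49
i=3: 49 = 7^2 (b=7); 7→8: 8^2 = 64; 64−1 = 63
i=4: 63 = 7·8 + 7 (b=8); 8→9: 7·9 + 7 = 70; 70−1 = 69
i=5: 69 = 7·9 + 6 (b=9); 9→10: 7·10 + 6 = 76; 76−1 = 75
i=6: 75 = 7·10 + 5 (b=10); 10→11: 7·11 + 5 = 82; 82−1 = 81
i=7: 81 = 7·11 + 4 (b=11); 11→12: 7·12 + 4 = 88; 88−1 = 87
i=8: 87 = 7·12 + 3 (b=12); 12→13: 7·13 + 3 = 94; 94−1 = 93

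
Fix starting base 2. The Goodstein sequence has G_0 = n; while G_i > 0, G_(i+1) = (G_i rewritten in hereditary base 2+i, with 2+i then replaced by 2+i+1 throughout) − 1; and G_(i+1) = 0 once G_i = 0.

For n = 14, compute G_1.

110

step 0: 14 = 2^(2 + 1) + 2^2 + 2; sub 3 for 2: 3^(3 + 1) + 3^3 + 3; = 111; G_1 = 111−1 = 110
step 1: 110 = 3^(3 + 1) + 3^3 + 2; sub 4 for 3: 4^(4 + 1) + 4^4 + 2; = 1282; G_2 = 1282−1 = 1281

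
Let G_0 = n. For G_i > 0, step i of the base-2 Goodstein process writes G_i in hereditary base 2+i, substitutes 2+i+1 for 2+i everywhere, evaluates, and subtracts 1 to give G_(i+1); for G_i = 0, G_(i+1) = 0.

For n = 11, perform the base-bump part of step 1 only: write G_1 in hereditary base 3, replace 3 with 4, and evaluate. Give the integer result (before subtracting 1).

base 2: 11 = 2^(2 + 1) + 2 + 1; at 3: 3^(3 + 1) + 3 + 1 = 85; next = 84
base 3: 84 = 3^(3 + 1) + 3; at 4: 4^(4 + 1) + 4 = 1028; next = 1027

1028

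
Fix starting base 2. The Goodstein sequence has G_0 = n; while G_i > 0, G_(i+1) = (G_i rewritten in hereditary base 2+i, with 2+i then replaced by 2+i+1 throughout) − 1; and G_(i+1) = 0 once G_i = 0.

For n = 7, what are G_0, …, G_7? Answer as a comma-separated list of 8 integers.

7, 30, 259, 3127, 46657, 823543, 16777215, 37665879

step 0: 7 = 2^2 + 2 + 1; sub 3 for 2: 3^3 + 3 + 1; = 31; G_1 = 31−1 = 30
step 1: 30 = 3^3 + 3; sub 4 for 3: 4^4 + 4; = 260; G_2 = 260−1 = 259
step 2: 259 = 4^4 + 3; sub 5 for 4: 5^5 + 3; = 3128; G_3 = 3128−1 = 3127
step 3: 3127 = 5^5 + 2; sub 6 for 5: 6^6 + 2; = 46658; G_4 = 46658−1 = 46657
step 4: 46657 = 6^6 + 1; sub 7 for 6: 7^7 + 1; = 823544; G_5 = 823544−1 = 823543
step 5: 823543 = 7^7; sub 8 for 7: 8^8; = 16777216; G_6 = 16777216−1 = 16777215
step 6: 16777215 = 7·8^7 + 7·8^6 + 7·8^5 + 7·8^4 + 7·8^3 + 7·8^2 + 7·8 + 7; sub 9 for 8: 7·9^7 + 7·9^6 + 7·9^5 + 7·9^4 + 7·9^3 + 7·9^2 + 7·9 + 7; = 37665880; G_7 = 37665880−1 = 37665879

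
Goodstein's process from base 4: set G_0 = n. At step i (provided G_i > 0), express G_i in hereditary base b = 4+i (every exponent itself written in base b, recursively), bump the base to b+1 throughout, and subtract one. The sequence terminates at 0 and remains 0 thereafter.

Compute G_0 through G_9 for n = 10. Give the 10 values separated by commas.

G_0=10  [base 4] 2·4 + 2  →[4↦5]→  2·5 + 2 = 12  −1 ⇒ G_1=11
G_1=11  [base 5] 2·5 + 1  →[5↦6]→  2·6 + 1 = 13  −1 ⇒ G_2=12
G_2=12  [base 6] 2·6  →[6↦7]→  2·7 = 14  −1 ⇒ G_3=13
G_3=13  [base 7] 7 + 6  →[7↦8]→  8 + 6 = 14  −1 ⇒ G_4=13
G_4=13  [base 8] 8 + 5  →[8↦9]→  9 + 5 = 14  −1 ⇒ G_5=13
G_5=13  [base 9] 9 + 4  →[9↦10]→  10 + 4 = 14  −1 ⇒ G_6=13
G_6=13  [base 10] 10 + 3  →[10↦11]→  11 + 3 = 14  −1 ⇒ G_7=13
G_7=13  [base 11] 11 + 2  →[11↦12]→  12 + 2 = 14  −1 ⇒ G_8=13
G_8=13  [base 12] 12 + 1  →[12↦13]→  13 + 1 = 14  −1 ⇒ G_9=13

10, 11, 12, 13, 13, 13, 13, 13, 13, 13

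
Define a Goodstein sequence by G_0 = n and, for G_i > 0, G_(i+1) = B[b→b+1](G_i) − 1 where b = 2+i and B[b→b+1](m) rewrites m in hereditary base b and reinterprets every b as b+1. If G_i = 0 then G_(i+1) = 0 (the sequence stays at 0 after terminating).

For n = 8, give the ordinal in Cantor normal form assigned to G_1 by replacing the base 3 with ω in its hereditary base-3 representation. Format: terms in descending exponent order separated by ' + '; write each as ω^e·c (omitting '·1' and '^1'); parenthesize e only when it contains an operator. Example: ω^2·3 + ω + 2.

ω^ω·2 + ω^2·2 + ω·2 + 2

i=0: 8 = 2^(2 + 1) (b=2); 2→3: 3^(3 + 1) = 81; 81−1 = 80
i=1: 80 = 2·3^3 + 2·3^2 + 2·3 + 2 (b=3); 3→4: 2·4^4 + 2·4^2 + 2·4 + 2 = 554; 554−1 = 553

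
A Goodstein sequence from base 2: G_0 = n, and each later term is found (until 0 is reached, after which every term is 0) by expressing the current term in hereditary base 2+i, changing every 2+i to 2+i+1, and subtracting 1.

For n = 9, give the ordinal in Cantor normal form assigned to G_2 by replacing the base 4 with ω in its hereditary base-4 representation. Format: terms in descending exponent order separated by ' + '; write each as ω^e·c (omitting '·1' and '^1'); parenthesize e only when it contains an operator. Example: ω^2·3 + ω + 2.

i=0: 9 = 2^(2 + 1) + 1 (b=2); 2→3: 3^(3 + 1) + 1 = 82; 82−1 = 81
i=1: 81 = 3^(3 + 1) (b=3); 3→4: 4^(4 + 1) = 1024; 1024−1 = 1023
i=2: 1023 = 3·4^4 + 3·4^3 + 3·4^2 + 3·4 + 3 (b=4); 4→5: 3·5^5 + 3·5^3 + 3·5^2 + 3·5 + 3 = 9843; 9843−1 = 9842

ω^ω·3 + ω^3·3 + ω^2·3 + ω·3 + 3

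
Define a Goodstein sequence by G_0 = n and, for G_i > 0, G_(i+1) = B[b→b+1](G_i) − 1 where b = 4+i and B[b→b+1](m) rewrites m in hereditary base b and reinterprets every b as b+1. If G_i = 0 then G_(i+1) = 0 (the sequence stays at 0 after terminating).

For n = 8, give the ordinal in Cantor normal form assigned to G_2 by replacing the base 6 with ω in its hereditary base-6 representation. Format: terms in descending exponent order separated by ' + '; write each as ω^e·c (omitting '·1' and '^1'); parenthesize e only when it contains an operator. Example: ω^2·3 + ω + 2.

ω + 3

(0) 8|_4 = 2·4 ↦ 2·5|_5 = 10 ⇒ 9
(1) 9|_5 = 5 + 4 ↦ 6 + 4|_6 = 10 ⇒ 9
(2) 9|_6 = 6 + 3 ↦ 7 + 3|_7 = 10 ⇒ 9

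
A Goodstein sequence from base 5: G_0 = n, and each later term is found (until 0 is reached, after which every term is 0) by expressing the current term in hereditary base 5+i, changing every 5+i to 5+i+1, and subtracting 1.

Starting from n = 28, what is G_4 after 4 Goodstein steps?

[0] 28 ≡ 5^2 + 3 (base 5). Lift 6: 39. −1: 38.
[1] 38 ≡ 6^2 + 2 (base 6). Lift 7: 51. −1: 50.
[2] 50 ≡ 7^2 + 1 (base 7). Lift 8: 65. −1: 64.
[3] 64 ≡ 8^2 (base 8). Lift 9: 81. −1: 80.

80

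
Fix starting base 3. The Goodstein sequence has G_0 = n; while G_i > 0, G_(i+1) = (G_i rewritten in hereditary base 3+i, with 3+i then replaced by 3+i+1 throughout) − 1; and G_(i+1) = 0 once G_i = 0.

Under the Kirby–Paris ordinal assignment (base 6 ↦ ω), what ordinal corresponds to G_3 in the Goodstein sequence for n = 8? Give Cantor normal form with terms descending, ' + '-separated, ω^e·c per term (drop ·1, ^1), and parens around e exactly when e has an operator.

ω + 5

G_0 = 8. HB_3(8) = 2·3 + 2. Bump = 10. G_1 = 9.
G_1 = 9. HB_4(9) = 2·4 + 1. Bump = 11. G_2 = 10.
G_2 = 10. HB_5(10) = 2·5. Bump = 12. G_3 = 11.
G_3 = 11. HB_6(11) = 6 + 5. Bump = 12. G_4 = 11.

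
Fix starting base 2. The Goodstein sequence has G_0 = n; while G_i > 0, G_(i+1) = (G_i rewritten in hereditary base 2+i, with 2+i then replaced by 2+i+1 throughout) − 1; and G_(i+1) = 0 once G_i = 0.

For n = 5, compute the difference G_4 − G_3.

308

[0] 5 ≡ 2^2 + 1 (base 2). Lift 3: 28. −1: 27.
[1] 27 ≡ 3^3 (base 3). Lift 4: 256. −1: 255.
[2] 255 ≡ 3·4^3 + 3·4^2 + 3·4 + 3 (base 4). Lift 5: 468. −1: 467.
[3] 467 ≡ 3·5^3 + 3·5^2 + 3·5 + 2 (base 5). Lift 6: 776. −1: 775.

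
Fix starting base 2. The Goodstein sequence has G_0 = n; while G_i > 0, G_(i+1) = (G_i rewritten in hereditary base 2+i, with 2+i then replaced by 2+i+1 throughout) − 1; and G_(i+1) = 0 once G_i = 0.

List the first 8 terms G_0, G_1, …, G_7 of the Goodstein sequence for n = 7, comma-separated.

[0] 7 ≡ 2^2 + 2 + 1 (base 2). Lift 3: 31. −1: 30.
[1] 30 ≡ 3^3 + 3 (base 3). Lift 4: 260. −1: 259.
[2] 259 ≡ 4^4 + 3 (base 4). Lift 5: 3128. −1: 3127.
[3] 3127 ≡ 5^5 + 2 (base 5). Lift 6: 46658. −1: 46657.
[4] 46657 ≡ 6^6 + 1 (base 6). Lift 7: 823544. −1: 823543.
[5] 823543 ≡ 7^7 (base 7). Lift 8: 16777216. −1: 16777215.
[6] 16777215 ≡ 7·8^7 + 7·8^6 + 7·8^5 + 7·8^4 + 7·8^3 + 7·8^2 + 7·8 + 7 (base 8). Lift 9: 37665880. −1: 37665879.

7, 30, 259, 3127, 46657, 823543, 16777215, 37665879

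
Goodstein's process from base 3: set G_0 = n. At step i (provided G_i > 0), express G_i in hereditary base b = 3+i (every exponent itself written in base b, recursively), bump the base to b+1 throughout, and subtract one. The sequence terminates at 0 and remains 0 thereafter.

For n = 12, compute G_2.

G_0=12  [base 3] 3^2 + 3  →[3↦4]→  4^2 + 4 = 20  −1 ⇒ G_1=19
G_1=19  [base 4] 4^2 + 3  →[4↦5]→  5^2 + 3 = 28  −1 ⇒ G_2=27

27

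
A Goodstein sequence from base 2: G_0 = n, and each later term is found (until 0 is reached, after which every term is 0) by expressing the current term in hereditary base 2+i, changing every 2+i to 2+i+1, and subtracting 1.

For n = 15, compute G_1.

i=0: 15 = 2^(2 + 1) + 2^2 + 2 + 1 (b=2); 2→3: 3^(3 + 1) + 3^3 + 3 + 1 = 112; 112−1 = 111
i=1: 111 = 3^(3 + 1) + 3^3 + 3 (b=3); 3→4: 4^(4 + 1) + 4^4 + 4 = 1284; 1284−1 = 1283

111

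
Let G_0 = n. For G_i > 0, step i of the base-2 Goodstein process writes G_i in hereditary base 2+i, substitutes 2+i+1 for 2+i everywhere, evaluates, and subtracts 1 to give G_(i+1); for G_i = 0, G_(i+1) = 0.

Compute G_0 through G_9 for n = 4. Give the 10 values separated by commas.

4, 26, 41, 60, 83, 109, 139, 173, 211, 253

4 —HB2→ 2^2 —bump→ 3^3 = 27 —(−1)→ 26
26 —HB3→ 2·3^2 + 2·3 + 2 —bump→ 2·4^2 + 2·4 + 2 = 42 —(−1)→ 41
41 —HB4→ 2·4^2 + 2·4 + 1 —bump→ 2·5^2 + 2·5 + 1 = 61 —(−1)→ 60
60 —HB5→ 2·5^2 + 2·5 —bump→ 2·6^2 + 2·6 = 84 —(−1)→ 83
83 —HB6→ 2·6^2 + 6 + 5 —bump→ 2·7^2 + 7 + 5 = 110 —(−1)→ 109
109 —HB7→ 2·7^2 + 7 + 4 —bump→ 2·8^2 + 8 + 4 = 140 —(−1)→ 139
139 —HB8→ 2·8^2 + 8 + 3 —bump→ 2·9^2 + 9 + 3 = 174 —(−1)→ 173
173 —HB9→ 2·9^2 + 9 + 2 —bump→ 2·10^2 + 10 + 2 = 212 —(−1)→ 211
211 —HB10→ 2·10^2 + 10 + 1 —bump→ 2·11^2 + 11 + 1 = 254 —(−1)→ 253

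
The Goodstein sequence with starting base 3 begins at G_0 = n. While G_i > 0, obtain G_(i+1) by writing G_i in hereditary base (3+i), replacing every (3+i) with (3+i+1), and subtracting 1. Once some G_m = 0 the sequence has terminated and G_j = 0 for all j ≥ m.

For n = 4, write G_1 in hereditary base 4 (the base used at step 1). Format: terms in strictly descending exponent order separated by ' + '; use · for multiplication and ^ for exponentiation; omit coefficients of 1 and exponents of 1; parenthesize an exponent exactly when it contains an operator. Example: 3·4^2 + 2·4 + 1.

4

(0) 4|_3 = 3 + 1 ↦ 4 + 1|_4 = 5 ⇒ 4
(1) 4|_4 = 4 ↦ 5|_5 = 5 ⇒ 4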